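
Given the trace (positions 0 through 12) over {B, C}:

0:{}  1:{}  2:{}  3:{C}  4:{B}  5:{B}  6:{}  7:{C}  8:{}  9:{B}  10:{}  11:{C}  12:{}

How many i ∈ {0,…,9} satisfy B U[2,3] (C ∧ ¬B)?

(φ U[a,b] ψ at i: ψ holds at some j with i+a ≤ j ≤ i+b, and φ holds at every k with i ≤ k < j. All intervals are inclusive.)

0

Evaluate at each i in [0,9]:
  i=0: ✗ (lhs fails at k=0 before rhs at j=3)
  i=1: ✗ (lhs fails at k=1 before rhs at j=3)
  i=2: ✗ (no rhs in [4,5])
  i=3: ✗ (no rhs in [5,6])
  i=4: ✗ (lhs fails at k=6 before rhs at j=7)
  i=5: ✗ (lhs fails at k=6 before rhs at j=7)
  i=6: ✗ (no rhs in [8,9])
  i=7: ✗ (no rhs in [9,10])
  i=8: ✗ (lhs fails at k=8 before rhs at j=11)
  i=9: ✗ (lhs fails at k=10 before rhs at j=11)
Positions where it holds: {} → 0.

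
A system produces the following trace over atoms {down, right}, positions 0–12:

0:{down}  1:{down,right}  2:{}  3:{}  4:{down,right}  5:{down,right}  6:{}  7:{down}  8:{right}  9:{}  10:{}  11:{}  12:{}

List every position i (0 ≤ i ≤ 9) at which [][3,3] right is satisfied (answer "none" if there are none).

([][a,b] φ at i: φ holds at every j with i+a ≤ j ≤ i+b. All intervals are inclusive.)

Evaluate at each i in [0,9]:
  i=0: ✗ (fails at j=3)
  i=1: ✓ (all of [4,4])
  i=2: ✓ (all of [5,5])
  i=3: ✗ (fails at j=6)
  i=4: ✗ (fails at j=7)
  i=5: ✓ (all of [8,8])
  i=6: ✗ (fails at j=9)
  i=7: ✗ (fails at j=10)
  i=8: ✗ (fails at j=11)
  i=9: ✗ (fails at j=12)

1, 2, 5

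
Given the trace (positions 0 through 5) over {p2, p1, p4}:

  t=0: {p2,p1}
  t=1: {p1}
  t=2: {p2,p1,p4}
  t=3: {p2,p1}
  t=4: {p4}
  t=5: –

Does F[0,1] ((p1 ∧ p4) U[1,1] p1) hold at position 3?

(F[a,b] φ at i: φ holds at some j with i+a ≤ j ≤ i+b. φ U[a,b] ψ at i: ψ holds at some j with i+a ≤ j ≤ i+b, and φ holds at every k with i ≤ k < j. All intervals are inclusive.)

Check ((p1 ∧ p4) U[1,1] p1) at each j in [3,4]:
  j=3: fails
  j=4: fails
No position in the window satisfies it → formula fails.

Does not hold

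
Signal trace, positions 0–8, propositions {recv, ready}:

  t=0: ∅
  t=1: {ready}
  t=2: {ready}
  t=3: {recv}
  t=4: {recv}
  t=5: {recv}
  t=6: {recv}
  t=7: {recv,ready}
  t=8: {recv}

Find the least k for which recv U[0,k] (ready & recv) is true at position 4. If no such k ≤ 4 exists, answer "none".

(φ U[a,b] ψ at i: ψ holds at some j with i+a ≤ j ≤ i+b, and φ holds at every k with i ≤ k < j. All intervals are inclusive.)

3

Need earliest j ≥ 4 with (ready & recv), and recv at every k in [4,j-1].
  j=4: rhs fails.
  j=5: rhs fails.
  j=6: rhs fails.
  j=7: rhs holds; lhs holds on [4,6]. k = 3.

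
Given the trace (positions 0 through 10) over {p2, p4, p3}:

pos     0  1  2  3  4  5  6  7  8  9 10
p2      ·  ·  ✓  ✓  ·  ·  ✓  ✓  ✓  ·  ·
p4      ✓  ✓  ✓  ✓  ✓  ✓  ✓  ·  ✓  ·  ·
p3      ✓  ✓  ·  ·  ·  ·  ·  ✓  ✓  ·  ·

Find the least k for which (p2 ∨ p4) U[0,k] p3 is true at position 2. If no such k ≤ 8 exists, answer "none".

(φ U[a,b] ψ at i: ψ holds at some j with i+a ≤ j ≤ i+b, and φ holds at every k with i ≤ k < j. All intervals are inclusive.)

Need earliest j ≥ 2 with p3, and (p2 ∨ p4) at every k in [2,j-1].
  j=2: rhs fails.
  j=3: rhs fails.
  j=4: rhs fails.
  j=5: rhs fails.
  j=6: rhs fails.
  j=7: rhs holds; lhs holds on [2,6]. k = 5.

5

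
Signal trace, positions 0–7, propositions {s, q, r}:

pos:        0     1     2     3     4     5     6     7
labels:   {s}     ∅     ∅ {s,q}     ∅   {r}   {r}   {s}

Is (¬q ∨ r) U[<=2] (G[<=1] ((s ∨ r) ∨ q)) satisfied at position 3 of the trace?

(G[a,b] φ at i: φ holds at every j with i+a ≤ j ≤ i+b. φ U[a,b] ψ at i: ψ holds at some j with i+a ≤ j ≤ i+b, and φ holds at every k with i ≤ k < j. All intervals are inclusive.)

Need some j in [3,5] with G[<=1] ((s ∨ r) ∨ q), and (¬q ∨ r) at every k in [3,j-1].
  j=3: G[<=1] ((s ∨ r) ∨ q) — fails at 4.
  j=4: G[<=1] ((s ∨ r) ∨ q) — fails at 4.
  j=5: G[<=1] ((s ∨ r) ∨ q) holds, but (¬q ∨ r) fails at k=3 → not this j.
No j in the window works → until fails.

No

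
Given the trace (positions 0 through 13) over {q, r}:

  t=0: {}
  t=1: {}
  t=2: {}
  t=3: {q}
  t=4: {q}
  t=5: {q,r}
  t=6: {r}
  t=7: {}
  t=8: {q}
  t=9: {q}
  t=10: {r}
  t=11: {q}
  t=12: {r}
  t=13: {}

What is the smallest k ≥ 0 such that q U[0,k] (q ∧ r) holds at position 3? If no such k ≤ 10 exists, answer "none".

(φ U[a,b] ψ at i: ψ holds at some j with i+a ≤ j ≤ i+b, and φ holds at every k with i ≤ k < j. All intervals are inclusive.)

2

Need earliest j ≥ 3 with (q ∧ r), and q at every k in [3,j-1].
  j=3: rhs fails.
  j=4: rhs fails.
  j=5: rhs holds; lhs holds on [3,4]. k = 2.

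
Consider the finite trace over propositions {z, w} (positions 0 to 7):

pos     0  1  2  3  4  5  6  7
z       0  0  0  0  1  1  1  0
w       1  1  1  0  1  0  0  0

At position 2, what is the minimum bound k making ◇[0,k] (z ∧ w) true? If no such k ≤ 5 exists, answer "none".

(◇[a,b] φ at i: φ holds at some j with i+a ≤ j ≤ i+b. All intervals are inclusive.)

Scan j = 2,3,… for (z ∧ w):
  j=2: fails
  j=3: fails
  j=4: holds
First hit at j=4, so smallest k = 4-2 = 2.

2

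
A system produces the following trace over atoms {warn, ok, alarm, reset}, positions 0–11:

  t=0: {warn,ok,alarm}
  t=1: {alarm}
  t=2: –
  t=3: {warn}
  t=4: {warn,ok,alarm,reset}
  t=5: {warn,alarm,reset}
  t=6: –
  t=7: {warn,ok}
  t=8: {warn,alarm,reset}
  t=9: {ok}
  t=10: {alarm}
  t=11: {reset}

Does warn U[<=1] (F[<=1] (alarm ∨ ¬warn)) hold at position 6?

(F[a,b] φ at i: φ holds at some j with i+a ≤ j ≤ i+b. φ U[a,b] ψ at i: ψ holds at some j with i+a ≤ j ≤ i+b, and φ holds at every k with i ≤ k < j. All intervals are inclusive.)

Need some j in [6,7] with F[<=1] (alarm ∨ ¬warn), and warn at every k in [6,j-1].
  j=6: F[<=1] (alarm ∨ ¬warn) holds; no prefix to check → satisfied.

Yes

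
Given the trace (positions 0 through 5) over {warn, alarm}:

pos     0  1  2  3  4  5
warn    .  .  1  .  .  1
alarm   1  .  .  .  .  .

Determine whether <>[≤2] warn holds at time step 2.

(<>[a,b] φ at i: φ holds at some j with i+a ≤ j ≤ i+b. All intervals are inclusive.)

Check warn at each j in [2,4]:
  j=2: true
  j=3: false
  j=4: false
Found at j=2 → formula holds.

Yes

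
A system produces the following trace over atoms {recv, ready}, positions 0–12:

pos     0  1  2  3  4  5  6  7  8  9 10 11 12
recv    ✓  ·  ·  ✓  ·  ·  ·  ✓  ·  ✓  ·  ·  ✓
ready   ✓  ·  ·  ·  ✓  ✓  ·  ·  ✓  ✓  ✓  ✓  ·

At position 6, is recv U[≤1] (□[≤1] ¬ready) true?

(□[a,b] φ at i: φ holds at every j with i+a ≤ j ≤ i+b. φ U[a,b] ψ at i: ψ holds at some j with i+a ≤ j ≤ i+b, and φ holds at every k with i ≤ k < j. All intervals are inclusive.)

True

Need some j in [6,7] with □[≤1] ¬ready, and recv at every k in [6,j-1].
  j=6: □[≤1] ¬ready holds; no prefix to check → satisfied.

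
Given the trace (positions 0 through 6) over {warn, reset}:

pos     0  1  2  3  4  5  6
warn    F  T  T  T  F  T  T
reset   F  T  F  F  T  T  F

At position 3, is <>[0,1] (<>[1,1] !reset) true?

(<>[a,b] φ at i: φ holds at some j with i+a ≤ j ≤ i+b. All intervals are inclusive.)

Check <>[1,1] !reset at each j in [3,4]:
  j=3: fails (none in [4,4])
  j=4: fails (none in [5,5])
No position in the window satisfies it → formula fails.

Does not hold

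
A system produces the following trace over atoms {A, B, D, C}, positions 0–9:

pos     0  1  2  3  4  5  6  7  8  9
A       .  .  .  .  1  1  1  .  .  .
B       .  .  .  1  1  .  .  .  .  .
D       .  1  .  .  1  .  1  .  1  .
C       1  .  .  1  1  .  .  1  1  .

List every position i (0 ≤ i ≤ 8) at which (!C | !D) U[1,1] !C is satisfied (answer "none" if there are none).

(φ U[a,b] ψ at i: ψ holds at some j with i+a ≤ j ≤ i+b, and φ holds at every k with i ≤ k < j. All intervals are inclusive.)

Evaluate at each i in [0,8]:
  i=0: ✓ (rhs at j=1; lhs holds on [0,0])
  i=1: ✓ (rhs at j=2; lhs holds on [1,1])
  i=2: ✗ (no rhs in [3,3])
  i=3: ✗ (no rhs in [4,4])
  i=4: ✗ (lhs fails at k=4 before rhs at j=5)
  i=5: ✓ (rhs at j=6; lhs holds on [5,5])
  i=6: ✗ (no rhs in [7,7])
  i=7: ✗ (no rhs in [8,8])
  i=8: ✗ (lhs fails at k=8 before rhs at j=9)

0, 1, 5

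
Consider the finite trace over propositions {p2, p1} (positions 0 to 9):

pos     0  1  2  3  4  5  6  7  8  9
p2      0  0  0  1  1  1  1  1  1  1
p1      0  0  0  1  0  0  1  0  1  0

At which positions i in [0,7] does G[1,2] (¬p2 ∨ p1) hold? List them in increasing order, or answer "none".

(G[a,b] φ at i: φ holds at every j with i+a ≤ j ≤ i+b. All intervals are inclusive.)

Evaluate at each i in [0,7]:
  i=0: ✓ (all of [1,2])
  i=1: ✓ (all of [2,3])
  i=2: ✗ (fails at j=4)
  i=3: ✗ (fails at j=4)
  i=4: ✗ (fails at j=5)
  i=5: ✗ (fails at j=7)
  i=6: ✗ (fails at j=7)
  i=7: ✗ (fails at j=9)

0, 1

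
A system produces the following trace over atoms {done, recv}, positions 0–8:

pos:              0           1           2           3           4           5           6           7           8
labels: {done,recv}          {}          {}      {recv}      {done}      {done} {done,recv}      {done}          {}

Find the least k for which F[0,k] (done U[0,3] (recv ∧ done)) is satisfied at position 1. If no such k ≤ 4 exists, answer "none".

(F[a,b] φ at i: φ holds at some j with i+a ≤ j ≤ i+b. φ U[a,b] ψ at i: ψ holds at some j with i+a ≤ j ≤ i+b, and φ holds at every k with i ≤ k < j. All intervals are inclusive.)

3

Scan j = 1,2,… for (done U[0,3] (recv ∧ done)):
  j=1: fails
  j=2: fails
  j=3: fails
  j=4: holds
First hit at j=4, so smallest k = 4-1 = 3.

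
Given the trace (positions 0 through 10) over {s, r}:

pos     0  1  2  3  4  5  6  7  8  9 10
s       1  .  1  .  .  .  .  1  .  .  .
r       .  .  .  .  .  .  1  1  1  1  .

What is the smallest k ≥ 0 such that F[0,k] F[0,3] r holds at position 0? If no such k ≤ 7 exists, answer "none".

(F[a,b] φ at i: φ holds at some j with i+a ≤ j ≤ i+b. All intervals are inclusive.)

3

Scan j = 0,1,… for F[0,3] r:
  j=0: fails
  j=1: fails
  j=2: fails
  j=3: holds
First hit at j=3, so smallest k = 3-0 = 3.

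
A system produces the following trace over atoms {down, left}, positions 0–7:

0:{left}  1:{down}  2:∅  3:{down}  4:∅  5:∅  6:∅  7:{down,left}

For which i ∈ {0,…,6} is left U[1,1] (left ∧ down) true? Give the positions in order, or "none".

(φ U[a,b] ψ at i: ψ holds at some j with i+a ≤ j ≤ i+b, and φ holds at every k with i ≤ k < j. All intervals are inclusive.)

none

Evaluate at each i in [0,6]:
  i=0: ✗ (no rhs in [1,1])
  i=1: ✗ (no rhs in [2,2])
  i=2: ✗ (no rhs in [3,3])
  i=3: ✗ (no rhs in [4,4])
  i=4: ✗ (no rhs in [5,5])
  i=5: ✗ (no rhs in [6,6])
  i=6: ✗ (lhs fails at k=6 before rhs at j=7)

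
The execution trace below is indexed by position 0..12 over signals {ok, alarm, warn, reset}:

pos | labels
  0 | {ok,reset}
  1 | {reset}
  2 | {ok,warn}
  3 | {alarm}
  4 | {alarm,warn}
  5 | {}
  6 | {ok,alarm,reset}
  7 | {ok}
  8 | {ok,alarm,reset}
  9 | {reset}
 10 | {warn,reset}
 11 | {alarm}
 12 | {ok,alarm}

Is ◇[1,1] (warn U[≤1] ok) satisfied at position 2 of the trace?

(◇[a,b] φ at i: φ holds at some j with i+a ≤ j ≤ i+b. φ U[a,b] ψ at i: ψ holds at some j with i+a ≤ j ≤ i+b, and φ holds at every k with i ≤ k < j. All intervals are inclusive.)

No

Check (warn U[≤1] ok) at each j in [3,3]:
  j=3: fails
No position in the window satisfies it → formula fails.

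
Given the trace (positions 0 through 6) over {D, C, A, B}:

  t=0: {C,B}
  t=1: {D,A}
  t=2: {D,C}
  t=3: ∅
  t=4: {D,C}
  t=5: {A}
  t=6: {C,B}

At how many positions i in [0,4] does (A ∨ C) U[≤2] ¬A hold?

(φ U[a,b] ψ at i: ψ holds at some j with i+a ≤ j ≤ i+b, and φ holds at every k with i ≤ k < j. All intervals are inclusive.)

5

Evaluate at each i in [0,4]:
  i=0: ✓ (rhs at j=0)
  i=1: ✓ (rhs at j=2; lhs holds on [1,1])
  i=2: ✓ (rhs at j=2)
  i=3: ✓ (rhs at j=3)
  i=4: ✓ (rhs at j=4)
Positions where it holds: {0, 1, 2, 3, 4} → 5.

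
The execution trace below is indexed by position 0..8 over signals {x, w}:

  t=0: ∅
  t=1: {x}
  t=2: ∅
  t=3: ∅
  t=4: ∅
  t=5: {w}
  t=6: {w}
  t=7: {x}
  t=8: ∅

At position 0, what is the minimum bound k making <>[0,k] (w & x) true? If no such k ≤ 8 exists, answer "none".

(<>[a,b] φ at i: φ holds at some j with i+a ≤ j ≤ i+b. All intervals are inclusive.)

none

Scan j = 0,1,… for (w & x):
  j=0: fails
  j=1: fails
  j=2: fails
  j=3: fails
  j=4: fails
  j=5: fails
  j=6: fails
  j=7: fails
  j=8: fails
No j in [0,8] satisfies it → none.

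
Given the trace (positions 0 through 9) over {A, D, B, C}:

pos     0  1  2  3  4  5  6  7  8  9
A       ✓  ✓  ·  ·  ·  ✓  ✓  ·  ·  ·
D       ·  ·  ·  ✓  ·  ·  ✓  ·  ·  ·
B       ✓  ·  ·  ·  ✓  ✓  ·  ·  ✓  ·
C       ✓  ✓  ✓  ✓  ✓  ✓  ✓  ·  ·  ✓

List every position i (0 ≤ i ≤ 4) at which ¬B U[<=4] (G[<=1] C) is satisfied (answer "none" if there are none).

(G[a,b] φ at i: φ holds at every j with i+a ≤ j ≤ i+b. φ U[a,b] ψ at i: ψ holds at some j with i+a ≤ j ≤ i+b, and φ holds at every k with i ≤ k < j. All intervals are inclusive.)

0, 1, 2, 3, 4

Evaluate at each i in [0,4]:
  i=0: ✓ (rhs at j=0)
  i=1: ✓ (rhs at j=1)
  i=2: ✓ (rhs at j=2)
  i=3: ✓ (rhs at j=3)
  i=4: ✓ (rhs at j=4)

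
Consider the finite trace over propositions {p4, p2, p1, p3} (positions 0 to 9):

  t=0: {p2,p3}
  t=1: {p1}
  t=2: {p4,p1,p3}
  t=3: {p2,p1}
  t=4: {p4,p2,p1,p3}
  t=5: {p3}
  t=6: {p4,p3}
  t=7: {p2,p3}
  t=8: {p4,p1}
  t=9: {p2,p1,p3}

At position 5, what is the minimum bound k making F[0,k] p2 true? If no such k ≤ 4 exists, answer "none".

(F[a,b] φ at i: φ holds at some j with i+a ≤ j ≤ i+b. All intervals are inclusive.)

Scan j = 5,6,… for p2:
  j=5: fails
  j=6: fails
  j=7: holds
First hit at j=7, so smallest k = 7-5 = 2.

2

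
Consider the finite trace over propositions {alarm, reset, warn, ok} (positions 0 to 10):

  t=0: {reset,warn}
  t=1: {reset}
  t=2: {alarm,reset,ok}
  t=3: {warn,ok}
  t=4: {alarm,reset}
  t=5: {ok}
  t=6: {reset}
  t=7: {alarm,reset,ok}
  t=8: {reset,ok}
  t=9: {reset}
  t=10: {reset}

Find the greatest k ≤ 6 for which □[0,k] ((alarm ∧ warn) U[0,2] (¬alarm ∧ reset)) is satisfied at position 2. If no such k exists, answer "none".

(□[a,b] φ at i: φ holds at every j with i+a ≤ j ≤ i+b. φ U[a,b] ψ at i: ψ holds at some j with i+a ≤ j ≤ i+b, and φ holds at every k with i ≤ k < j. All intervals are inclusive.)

none

((alarm ∧ warn) U[0,2] (¬alarm ∧ reset)) must hold from j=2 onward; find where it first fails.
  j=2: fails → no k works.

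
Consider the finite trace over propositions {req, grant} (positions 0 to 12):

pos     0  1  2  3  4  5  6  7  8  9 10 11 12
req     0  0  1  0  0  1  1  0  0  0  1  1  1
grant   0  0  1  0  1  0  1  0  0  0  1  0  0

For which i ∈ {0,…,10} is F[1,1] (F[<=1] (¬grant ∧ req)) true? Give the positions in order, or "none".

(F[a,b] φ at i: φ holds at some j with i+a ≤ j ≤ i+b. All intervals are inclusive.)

Evaluate at each i in [0,10]:
  i=0: ✗ (none in [1,1])
  i=1: ✗ (none in [2,2])
  i=2: ✗ (none in [3,3])
  i=3: ✓ (witness j=4)
  i=4: ✓ (witness j=5)
  i=5: ✗ (none in [6,6])
  i=6: ✗ (none in [7,7])
  i=7: ✗ (none in [8,8])
  i=8: ✗ (none in [9,9])
  i=9: ✓ (witness j=10)
  i=10: ✓ (witness j=11)

3, 4, 9, 10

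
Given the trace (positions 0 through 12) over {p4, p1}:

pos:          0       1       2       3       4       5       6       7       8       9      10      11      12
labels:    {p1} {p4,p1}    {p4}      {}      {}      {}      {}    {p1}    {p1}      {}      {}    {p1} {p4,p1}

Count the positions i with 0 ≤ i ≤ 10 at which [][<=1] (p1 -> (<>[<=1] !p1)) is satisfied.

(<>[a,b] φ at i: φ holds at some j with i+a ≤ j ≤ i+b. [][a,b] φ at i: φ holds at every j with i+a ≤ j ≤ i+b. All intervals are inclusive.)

Evaluate at each i in [0,10]:
  i=0: ✗ (fails at j=0)
  i=1: ✓ (all of [1,2])
  i=2: ✓ (all of [2,3])
  i=3: ✓ (all of [3,4])
  i=4: ✓ (all of [4,5])
  i=5: ✓ (all of [5,6])
  i=6: ✗ (fails at j=7)
  i=7: ✗ (fails at j=7)
  i=8: ✓ (all of [8,9])
  i=9: ✓ (all of [9,10])
  i=10: ✗ (fails at j=11)
Positions where it holds: {1, 2, 3, 4, 5, 8, 9} → 7.

7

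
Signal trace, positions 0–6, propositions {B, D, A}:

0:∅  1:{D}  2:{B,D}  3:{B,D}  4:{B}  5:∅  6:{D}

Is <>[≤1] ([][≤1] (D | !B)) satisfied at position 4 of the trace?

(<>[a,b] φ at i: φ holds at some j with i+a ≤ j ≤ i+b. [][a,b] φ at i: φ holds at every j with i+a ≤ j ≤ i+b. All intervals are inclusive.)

Check [][≤1] (D | !B) at each j in [4,5]:
  j=4: fails at 4
  j=5: holds on [5,6]
Found at j=5 → formula holds.

Yes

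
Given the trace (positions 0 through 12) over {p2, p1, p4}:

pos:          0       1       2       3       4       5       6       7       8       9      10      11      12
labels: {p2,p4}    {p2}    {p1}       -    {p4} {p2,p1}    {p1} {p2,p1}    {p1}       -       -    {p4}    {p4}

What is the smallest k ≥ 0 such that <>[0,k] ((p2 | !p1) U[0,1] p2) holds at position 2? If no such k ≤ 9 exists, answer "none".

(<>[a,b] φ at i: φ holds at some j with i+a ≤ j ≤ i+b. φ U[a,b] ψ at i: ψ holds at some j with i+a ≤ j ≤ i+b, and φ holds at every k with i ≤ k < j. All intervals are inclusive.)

2

Scan j = 2,3,… for ((p2 | !p1) U[0,1] p2):
  j=2: fails
  j=3: fails
  j=4: holds
First hit at j=4, so smallest k = 4-2 = 2.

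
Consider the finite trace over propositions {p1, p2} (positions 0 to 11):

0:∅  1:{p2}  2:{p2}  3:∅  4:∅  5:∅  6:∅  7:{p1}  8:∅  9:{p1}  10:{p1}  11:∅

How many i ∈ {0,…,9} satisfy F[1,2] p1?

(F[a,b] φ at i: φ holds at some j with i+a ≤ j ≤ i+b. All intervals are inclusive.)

Evaluate at each i in [0,9]:
  i=0: ✗ (none in [1,2])
  i=1: ✗ (none in [2,3])
  i=2: ✗ (none in [3,4])
  i=3: ✗ (none in [4,5])
  i=4: ✗ (none in [5,6])
  i=5: ✓ (witness j=7)
  i=6: ✓ (witness j=7)
  i=7: ✓ (witness j=9)
  i=8: ✓ (witness j=9)
  i=9: ✓ (witness j=10)
Positions where it holds: {5, 6, 7, 8, 9} → 5.

5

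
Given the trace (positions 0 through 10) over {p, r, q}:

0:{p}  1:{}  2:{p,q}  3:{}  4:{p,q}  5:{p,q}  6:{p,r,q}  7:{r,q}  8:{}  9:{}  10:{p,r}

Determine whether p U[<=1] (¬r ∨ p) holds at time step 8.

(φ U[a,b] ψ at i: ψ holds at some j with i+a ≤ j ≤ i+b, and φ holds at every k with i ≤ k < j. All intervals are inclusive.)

Holds

Need some j in [8,9] with (¬r ∨ p), and p at every k in [8,j-1].
  j=8: (¬r ∨ p) holds; no prefix to check → satisfied.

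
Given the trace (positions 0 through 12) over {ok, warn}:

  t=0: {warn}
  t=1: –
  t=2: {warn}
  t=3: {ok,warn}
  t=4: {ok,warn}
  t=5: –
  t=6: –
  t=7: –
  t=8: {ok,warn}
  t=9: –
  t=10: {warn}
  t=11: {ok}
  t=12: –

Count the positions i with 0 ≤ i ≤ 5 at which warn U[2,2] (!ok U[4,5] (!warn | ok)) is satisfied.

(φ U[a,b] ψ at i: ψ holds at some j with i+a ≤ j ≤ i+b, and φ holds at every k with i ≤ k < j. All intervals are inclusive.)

Evaluate at each i in [0,5]:
  i=0: ✗ (no rhs in [2,2])
  i=1: ✗ (no rhs in [3,3])
  i=2: ✗ (no rhs in [4,4])
  i=3: ✗ (no rhs in [5,5])
  i=4: ✗ (no rhs in [6,6])
  i=5: ✗ (no rhs in [7,7])
Positions where it holds: {} → 0.

0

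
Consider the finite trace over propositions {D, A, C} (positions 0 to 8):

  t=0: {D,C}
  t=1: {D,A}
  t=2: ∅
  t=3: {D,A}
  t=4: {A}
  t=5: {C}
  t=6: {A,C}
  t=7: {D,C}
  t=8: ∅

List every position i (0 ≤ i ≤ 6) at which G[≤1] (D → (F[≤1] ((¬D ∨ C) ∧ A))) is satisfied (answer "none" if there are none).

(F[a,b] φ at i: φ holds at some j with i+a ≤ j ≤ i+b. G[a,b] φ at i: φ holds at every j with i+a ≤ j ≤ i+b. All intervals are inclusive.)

Evaluate at each i in [0,6]:
  i=0: ✗ (fails at j=0)
  i=1: ✗ (fails at j=1)
  i=2: ✓ (all of [2,3])
  i=3: ✓ (all of [3,4])
  i=4: ✓ (all of [4,5])
  i=5: ✓ (all of [5,6])
  i=6: ✗ (fails at j=7)

2, 3, 4, 5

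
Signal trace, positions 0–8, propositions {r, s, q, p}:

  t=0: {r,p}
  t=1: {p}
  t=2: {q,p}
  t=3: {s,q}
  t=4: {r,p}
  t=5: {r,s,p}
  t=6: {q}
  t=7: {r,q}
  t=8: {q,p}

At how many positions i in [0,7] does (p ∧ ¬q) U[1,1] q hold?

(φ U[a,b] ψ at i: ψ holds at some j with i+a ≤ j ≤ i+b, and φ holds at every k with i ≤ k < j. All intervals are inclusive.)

Evaluate at each i in [0,7]:
  i=0: ✗ (no rhs in [1,1])
  i=1: ✓ (rhs at j=2; lhs holds on [1,1])
  i=2: ✗ (lhs fails at k=2 before rhs at j=3)
  i=3: ✗ (no rhs in [4,4])
  i=4: ✗ (no rhs in [5,5])
  i=5: ✓ (rhs at j=6; lhs holds on [5,5])
  i=6: ✗ (lhs fails at k=6 before rhs at j=7)
  i=7: ✗ (lhs fails at k=7 before rhs at j=8)
Positions where it holds: {1, 5} → 2.

2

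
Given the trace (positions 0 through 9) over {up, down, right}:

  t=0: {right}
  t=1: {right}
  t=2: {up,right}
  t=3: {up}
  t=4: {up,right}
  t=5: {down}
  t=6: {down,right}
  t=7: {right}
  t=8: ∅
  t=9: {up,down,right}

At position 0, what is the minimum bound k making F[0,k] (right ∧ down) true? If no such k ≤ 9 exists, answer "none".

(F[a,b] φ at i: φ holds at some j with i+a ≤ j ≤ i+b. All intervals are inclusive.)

6

Scan j = 0,1,… for (right ∧ down):
  j=0: fails
  j=1: fails
  j=2: fails
  j=3: fails
  j=4: fails
  j=5: fails
  j=6: holds
First hit at j=6, so smallest k = 6-0 = 6.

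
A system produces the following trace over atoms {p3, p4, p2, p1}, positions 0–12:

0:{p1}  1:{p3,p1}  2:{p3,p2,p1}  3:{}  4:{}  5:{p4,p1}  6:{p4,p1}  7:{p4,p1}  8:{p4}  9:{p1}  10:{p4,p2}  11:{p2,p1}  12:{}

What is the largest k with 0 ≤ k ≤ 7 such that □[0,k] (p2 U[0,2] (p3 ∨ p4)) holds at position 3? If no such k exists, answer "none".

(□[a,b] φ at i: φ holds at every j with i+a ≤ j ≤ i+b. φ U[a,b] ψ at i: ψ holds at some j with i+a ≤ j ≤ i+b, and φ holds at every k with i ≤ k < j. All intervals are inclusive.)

(p2 U[0,2] (p3 ∨ p4)) must hold from j=3 onward; find where it first fails.
  j=3: fails → no k works.

none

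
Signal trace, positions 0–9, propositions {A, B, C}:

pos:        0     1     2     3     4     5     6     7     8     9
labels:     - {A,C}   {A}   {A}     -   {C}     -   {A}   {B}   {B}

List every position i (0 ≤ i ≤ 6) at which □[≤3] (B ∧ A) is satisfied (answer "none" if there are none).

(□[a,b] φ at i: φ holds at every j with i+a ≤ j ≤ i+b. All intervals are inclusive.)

Evaluate at each i in [0,6]:
  i=0: ✗ (fails at j=0)
  i=1: ✗ (fails at j=1)
  i=2: ✗ (fails at j=2)
  i=3: ✗ (fails at j=3)
  i=4: ✗ (fails at j=4)
  i=5: ✗ (fails at j=5)
  i=6: ✗ (fails at j=6)

none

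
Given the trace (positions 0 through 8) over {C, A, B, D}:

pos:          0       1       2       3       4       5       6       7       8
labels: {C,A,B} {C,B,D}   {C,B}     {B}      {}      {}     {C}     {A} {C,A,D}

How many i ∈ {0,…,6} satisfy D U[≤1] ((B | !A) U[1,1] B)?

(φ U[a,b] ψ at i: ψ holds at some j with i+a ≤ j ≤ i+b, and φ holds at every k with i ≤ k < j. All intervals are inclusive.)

Evaluate at each i in [0,6]:
  i=0: ✓ (rhs at j=0)
  i=1: ✓ (rhs at j=1)
  i=2: ✓ (rhs at j=2)
  i=3: ✗ (no rhs in [3,4])
  i=4: ✗ (no rhs in [4,5])
  i=5: ✗ (no rhs in [5,6])
  i=6: ✗ (no rhs in [6,7])
Positions where it holds: {0, 1, 2} → 3.

3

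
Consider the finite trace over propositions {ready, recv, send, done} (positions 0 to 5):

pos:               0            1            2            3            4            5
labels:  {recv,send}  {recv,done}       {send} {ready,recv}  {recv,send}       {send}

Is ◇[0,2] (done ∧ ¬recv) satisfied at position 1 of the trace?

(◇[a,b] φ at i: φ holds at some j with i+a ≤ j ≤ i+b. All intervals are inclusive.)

Check (done ∧ ¬recv) at each j in [1,3]:
  j=1: false
  j=2: false
  j=3: false
No position in the window satisfies it → formula fails.

No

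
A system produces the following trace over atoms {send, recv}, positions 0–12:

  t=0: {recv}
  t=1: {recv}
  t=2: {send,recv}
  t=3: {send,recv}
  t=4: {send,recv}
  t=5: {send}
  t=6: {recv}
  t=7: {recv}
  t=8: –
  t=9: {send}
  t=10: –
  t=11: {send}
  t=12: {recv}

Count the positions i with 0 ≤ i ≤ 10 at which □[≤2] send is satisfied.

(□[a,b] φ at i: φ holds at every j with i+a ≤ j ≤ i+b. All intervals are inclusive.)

Evaluate at each i in [0,10]:
  i=0: ✗ (fails at j=0)
  i=1: ✗ (fails at j=1)
  i=2: ✓ (all of [2,4])
  i=3: ✓ (all of [3,5])
  i=4: ✗ (fails at j=6)
  i=5: ✗ (fails at j=6)
  i=6: ✗ (fails at j=6)
  i=7: ✗ (fails at j=7)
  i=8: ✗ (fails at j=8)
  i=9: ✗ (fails at j=10)
  i=10: ✗ (fails at j=10)
Positions where it holds: {2, 3} → 2.

2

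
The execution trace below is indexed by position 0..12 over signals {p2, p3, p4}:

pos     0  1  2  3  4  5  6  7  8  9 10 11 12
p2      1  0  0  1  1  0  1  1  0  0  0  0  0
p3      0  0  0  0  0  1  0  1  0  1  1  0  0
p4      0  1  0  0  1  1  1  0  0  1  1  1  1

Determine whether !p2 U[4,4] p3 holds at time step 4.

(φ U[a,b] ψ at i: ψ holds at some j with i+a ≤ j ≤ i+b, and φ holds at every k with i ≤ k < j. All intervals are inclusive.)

False

Need some j in [8,8] with p3, and !p2 at every k in [4,j-1].
  j=8: p3 false.
No j in the window works → until fails.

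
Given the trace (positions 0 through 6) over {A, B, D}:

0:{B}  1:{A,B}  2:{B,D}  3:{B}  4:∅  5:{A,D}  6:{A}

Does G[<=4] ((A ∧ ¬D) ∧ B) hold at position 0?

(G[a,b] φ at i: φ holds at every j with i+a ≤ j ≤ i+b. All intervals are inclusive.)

Check ((A ∧ ¬D) ∧ B) at every j in [0,4]:
  j=0: false
  j=1: true
  j=2: false
  j=3: false
  j=4: false
Fails at j=0 → formula fails.

Does not hold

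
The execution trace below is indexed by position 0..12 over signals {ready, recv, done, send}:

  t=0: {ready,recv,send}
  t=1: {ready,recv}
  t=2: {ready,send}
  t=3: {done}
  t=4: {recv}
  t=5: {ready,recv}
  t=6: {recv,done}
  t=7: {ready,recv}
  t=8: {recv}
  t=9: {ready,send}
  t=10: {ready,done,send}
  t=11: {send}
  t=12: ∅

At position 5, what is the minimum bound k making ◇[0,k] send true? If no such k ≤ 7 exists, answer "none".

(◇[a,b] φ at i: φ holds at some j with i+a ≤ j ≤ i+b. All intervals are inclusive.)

Scan j = 5,6,… for send:
  j=5: fails
  j=6: fails
  j=7: fails
  j=8: fails
  j=9: holds
First hit at j=9, so smallest k = 9-5 = 4.

4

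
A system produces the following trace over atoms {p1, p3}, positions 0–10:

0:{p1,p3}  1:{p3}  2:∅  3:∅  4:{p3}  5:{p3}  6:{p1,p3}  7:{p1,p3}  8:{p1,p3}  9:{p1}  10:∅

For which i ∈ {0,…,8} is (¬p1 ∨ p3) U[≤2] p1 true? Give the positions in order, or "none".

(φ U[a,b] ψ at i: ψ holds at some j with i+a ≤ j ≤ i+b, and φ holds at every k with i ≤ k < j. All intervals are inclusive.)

0, 4, 5, 6, 7, 8

Evaluate at each i in [0,8]:
  i=0: ✓ (rhs at j=0)
  i=1: ✗ (no rhs in [1,3])
  i=2: ✗ (no rhs in [2,4])
  i=3: ✗ (no rhs in [3,5])
  i=4: ✓ (rhs at j=6; lhs holds on [4,5])
  i=5: ✓ (rhs at j=6; lhs holds on [5,5])
  i=6: ✓ (rhs at j=6)
  i=7: ✓ (rhs at j=7)
  i=8: ✓ (rhs at j=8)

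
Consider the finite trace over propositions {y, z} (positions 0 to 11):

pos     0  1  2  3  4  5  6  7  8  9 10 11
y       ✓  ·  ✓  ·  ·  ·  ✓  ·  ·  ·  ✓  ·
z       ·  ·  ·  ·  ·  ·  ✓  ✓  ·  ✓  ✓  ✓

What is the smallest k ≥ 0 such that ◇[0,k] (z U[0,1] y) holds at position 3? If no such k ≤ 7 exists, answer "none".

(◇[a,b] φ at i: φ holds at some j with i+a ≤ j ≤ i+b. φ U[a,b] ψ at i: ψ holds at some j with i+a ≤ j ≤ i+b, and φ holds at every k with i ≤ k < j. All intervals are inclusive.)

3

Scan j = 3,4,… for (z U[0,1] y):
  j=3: fails
  j=4: fails
  j=5: fails
  j=6: holds
First hit at j=6, so smallest k = 6-3 = 3.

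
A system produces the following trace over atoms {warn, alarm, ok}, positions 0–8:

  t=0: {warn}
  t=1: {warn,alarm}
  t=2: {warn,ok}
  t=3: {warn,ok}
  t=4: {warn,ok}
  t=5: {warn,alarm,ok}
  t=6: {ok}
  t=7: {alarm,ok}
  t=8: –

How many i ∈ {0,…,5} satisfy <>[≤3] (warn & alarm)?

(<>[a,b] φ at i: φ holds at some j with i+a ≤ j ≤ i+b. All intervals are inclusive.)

Evaluate at each i in [0,5]:
  i=0: ✓ (witness j=1)
  i=1: ✓ (witness j=1)
  i=2: ✓ (witness j=5)
  i=3: ✓ (witness j=5)
  i=4: ✓ (witness j=5)
  i=5: ✓ (witness j=5)
Positions where it holds: {0, 1, 2, 3, 4, 5} → 6.

6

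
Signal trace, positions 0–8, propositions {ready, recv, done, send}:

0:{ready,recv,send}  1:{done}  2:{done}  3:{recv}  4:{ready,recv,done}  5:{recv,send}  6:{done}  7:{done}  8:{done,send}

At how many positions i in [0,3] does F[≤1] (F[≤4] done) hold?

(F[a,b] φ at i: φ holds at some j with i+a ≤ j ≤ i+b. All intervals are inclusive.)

Evaluate at each i in [0,3]:
  i=0: ✓ (witness j=0)
  i=1: ✓ (witness j=1)
  i=2: ✓ (witness j=2)
  i=3: ✓ (witness j=3)
Positions where it holds: {0, 1, 2, 3} → 4.

4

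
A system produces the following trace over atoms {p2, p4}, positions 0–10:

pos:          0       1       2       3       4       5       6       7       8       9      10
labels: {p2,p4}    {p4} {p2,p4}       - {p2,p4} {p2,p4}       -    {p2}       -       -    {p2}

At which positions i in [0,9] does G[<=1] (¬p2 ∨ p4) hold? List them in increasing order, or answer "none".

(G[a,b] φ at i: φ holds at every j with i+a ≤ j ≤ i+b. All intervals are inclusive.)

Evaluate at each i in [0,9]:
  i=0: ✓ (all of [0,1])
  i=1: ✓ (all of [1,2])
  i=2: ✓ (all of [2,3])
  i=3: ✓ (all of [3,4])
  i=4: ✓ (all of [4,5])
  i=5: ✓ (all of [5,6])
  i=6: ✗ (fails at j=7)
  i=7: ✗ (fails at j=7)
  i=8: ✓ (all of [8,9])
  i=9: ✗ (fails at j=10)

0, 1, 2, 3, 4, 5, 8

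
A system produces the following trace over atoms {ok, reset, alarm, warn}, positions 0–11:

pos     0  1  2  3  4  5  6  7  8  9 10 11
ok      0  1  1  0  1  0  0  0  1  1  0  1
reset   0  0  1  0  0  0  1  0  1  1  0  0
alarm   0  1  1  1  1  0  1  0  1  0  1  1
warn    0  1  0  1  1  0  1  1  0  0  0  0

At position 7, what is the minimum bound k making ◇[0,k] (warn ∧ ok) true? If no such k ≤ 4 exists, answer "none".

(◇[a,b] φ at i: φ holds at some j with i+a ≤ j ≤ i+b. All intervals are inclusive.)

Scan j = 7,8,… for (warn ∧ ok):
  j=7: fails
  j=8: fails
  j=9: fails
  j=10: fails
  j=11: fails
No j in [7,11] satisfies it → none.

none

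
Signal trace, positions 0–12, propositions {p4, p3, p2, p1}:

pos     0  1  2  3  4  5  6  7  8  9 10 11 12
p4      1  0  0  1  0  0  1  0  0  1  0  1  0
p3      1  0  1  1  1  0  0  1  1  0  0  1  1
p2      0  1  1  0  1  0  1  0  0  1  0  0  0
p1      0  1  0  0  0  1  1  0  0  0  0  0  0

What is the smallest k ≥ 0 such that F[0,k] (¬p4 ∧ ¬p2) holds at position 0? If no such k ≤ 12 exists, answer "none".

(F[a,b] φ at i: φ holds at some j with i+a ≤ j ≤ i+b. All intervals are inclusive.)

Scan j = 0,1,… for (¬p4 ∧ ¬p2):
  j=0: fails
  j=1: fails
  j=2: fails
  j=3: fails
  j=4: fails
  j=5: holds
First hit at j=5, so smallest k = 5-0 = 5.

5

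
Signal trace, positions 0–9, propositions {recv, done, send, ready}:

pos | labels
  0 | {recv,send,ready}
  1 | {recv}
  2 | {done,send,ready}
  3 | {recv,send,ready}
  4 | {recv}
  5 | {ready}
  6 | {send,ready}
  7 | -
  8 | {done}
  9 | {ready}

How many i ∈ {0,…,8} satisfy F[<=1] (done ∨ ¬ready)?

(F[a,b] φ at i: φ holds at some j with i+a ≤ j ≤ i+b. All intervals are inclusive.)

8

Evaluate at each i in [0,8]:
  i=0: ✓ (witness j=1)
  i=1: ✓ (witness j=1)
  i=2: ✓ (witness j=2)
  i=3: ✓ (witness j=4)
  i=4: ✓ (witness j=4)
  i=5: ✗ (none in [5,6])
  i=6: ✓ (witness j=7)
  i=7: ✓ (witness j=7)
  i=8: ✓ (witness j=8)
Positions where it holds: {0, 1, 2, 3, 4, 6, 7, 8} → 8.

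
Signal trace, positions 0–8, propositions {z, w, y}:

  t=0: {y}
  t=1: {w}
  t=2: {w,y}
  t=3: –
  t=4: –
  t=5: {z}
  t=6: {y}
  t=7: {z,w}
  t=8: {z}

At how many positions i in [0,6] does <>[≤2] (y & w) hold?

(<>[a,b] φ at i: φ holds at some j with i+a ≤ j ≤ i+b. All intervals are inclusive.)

3

Evaluate at each i in [0,6]:
  i=0: ✓ (witness j=2)
  i=1: ✓ (witness j=2)
  i=2: ✓ (witness j=2)
  i=3: ✗ (none in [3,5])
  i=4: ✗ (none in [4,6])
  i=5: ✗ (none in [5,7])
  i=6: ✗ (none in [6,8])
Positions where it holds: {0, 1, 2} → 3.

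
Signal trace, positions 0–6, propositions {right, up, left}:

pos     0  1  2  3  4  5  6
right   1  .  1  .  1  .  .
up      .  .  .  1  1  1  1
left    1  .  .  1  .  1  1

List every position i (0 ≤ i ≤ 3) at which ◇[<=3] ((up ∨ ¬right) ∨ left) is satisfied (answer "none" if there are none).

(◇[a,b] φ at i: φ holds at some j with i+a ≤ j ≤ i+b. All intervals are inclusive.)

Evaluate at each i in [0,3]:
  i=0: ✓ (witness j=0)
  i=1: ✓ (witness j=1)
  i=2: ✓ (witness j=3)
  i=3: ✓ (witness j=3)

0, 1, 2, 3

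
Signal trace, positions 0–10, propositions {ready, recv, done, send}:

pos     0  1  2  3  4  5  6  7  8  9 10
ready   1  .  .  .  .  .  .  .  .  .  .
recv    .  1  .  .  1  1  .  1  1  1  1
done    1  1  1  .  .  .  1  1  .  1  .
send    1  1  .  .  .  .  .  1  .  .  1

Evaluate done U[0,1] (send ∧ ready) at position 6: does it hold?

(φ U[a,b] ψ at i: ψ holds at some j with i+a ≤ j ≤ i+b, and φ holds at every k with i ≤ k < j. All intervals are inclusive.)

False

Need some j in [6,7] with (send ∧ ready), and done at every k in [6,j-1].
  j=6: (send ∧ ready) false.
  j=7: (send ∧ ready) false.
No j in the window works → until fails.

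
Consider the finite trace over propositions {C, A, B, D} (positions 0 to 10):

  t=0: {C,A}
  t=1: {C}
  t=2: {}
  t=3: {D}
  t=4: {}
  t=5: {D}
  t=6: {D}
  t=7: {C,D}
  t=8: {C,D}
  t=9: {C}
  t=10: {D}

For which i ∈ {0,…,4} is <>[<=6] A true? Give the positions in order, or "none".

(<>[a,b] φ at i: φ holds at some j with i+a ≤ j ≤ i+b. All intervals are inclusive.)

0

Evaluate at each i in [0,4]:
  i=0: ✓ (witness j=0)
  i=1: ✗ (none in [1,7])
  i=2: ✗ (none in [2,8])
  i=3: ✗ (none in [3,9])
  i=4: ✗ (none in [4,10])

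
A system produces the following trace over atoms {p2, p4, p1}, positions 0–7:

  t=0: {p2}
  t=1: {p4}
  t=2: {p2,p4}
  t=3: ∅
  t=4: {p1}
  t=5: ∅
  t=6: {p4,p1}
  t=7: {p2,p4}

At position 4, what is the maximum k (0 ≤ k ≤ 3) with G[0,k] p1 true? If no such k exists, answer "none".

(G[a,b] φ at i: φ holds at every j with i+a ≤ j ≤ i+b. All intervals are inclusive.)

0

p1 must hold from j=4 onward; find where it first fails.
  j=4: holds
  j=5: fails
Holds on [4,4], so largest k = 0.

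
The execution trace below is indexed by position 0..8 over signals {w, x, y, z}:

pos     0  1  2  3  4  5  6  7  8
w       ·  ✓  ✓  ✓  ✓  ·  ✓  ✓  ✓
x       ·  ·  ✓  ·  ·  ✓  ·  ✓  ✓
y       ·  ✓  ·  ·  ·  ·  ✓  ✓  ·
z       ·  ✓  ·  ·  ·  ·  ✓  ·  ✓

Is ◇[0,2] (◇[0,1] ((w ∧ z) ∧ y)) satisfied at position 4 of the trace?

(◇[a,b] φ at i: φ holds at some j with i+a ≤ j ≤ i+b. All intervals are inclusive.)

Check ◇[0,1] ((w ∧ z) ∧ y) at each j in [4,6]:
  j=4: fails (none in [4,5])
  j=5: holds (witness at 6)
  j=6: holds (witness at 6)
Found at j=5 → formula holds.

Yes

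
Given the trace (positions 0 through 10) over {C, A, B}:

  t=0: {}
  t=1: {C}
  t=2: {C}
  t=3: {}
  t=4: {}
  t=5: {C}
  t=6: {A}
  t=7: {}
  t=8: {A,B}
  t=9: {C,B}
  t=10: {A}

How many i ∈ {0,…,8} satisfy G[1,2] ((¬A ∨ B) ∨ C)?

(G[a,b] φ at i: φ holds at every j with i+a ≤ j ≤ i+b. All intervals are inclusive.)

Evaluate at each i in [0,8]:
  i=0: ✓ (all of [1,2])
  i=1: ✓ (all of [2,3])
  i=2: ✓ (all of [3,4])
  i=3: ✓ (all of [4,5])
  i=4: ✗ (fails at j=6)
  i=5: ✗ (fails at j=6)
  i=6: ✓ (all of [7,8])
  i=7: ✓ (all of [8,9])
  i=8: ✗ (fails at j=10)
Positions where it holds: {0, 1, 2, 3, 6, 7} → 6.

6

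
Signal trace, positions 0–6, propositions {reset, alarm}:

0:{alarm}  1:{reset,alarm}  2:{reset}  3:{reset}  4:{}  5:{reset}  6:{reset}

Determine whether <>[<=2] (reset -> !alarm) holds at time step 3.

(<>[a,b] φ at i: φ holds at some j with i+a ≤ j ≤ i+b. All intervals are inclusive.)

Check (reset -> !alarm) at each j in [3,5]:
  j=3: true
  j=4: true
  j=5: true
Found at j=3 → formula holds.

True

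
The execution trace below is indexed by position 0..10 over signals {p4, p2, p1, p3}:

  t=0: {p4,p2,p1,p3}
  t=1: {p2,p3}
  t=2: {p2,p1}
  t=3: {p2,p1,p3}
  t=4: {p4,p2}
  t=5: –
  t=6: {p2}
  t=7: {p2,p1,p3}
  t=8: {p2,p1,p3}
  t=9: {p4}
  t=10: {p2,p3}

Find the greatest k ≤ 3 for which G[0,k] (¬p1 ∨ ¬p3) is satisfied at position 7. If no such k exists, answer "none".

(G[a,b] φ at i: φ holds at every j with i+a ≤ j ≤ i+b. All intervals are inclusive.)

none

(¬p1 ∨ ¬p3) must hold from j=7 onward; find where it first fails.
  j=7: fails → no k works.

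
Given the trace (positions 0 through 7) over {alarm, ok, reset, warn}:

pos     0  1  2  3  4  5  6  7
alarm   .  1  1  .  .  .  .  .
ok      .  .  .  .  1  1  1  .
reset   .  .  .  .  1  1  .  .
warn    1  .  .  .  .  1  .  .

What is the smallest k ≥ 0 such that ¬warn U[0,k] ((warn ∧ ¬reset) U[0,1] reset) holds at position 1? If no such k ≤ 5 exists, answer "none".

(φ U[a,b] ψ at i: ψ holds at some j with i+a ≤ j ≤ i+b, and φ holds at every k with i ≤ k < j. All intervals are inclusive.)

Need earliest j ≥ 1 with ((warn ∧ ¬reset) U[0,1] reset), and ¬warn at every k in [1,j-1].
  j=1: rhs fails.
  j=2: rhs fails.
  j=3: rhs fails.
  j=4: rhs holds; lhs holds on [1,3]. k = 3.

3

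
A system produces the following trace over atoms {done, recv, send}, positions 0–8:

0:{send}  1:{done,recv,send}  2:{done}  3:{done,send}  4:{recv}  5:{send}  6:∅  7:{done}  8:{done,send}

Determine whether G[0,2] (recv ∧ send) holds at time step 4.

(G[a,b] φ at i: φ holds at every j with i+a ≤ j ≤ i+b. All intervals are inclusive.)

Check (recv ∧ send) at every j in [4,6]:
  j=4: false
  j=5: false
  j=6: false
Fails at j=4 → formula fails.

Does not hold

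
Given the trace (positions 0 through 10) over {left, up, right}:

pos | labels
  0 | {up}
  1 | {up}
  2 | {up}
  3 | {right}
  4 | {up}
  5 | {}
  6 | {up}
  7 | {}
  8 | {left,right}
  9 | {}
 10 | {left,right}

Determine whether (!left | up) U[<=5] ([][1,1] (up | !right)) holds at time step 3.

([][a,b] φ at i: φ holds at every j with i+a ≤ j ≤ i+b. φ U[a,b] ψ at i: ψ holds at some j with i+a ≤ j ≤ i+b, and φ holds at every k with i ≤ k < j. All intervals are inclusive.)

Need some j in [3,8] with [][1,1] (up | !right), and (!left | up) at every k in [3,j-1].
  j=3: [][1,1] (up | !right) holds; no prefix to check → satisfied.

True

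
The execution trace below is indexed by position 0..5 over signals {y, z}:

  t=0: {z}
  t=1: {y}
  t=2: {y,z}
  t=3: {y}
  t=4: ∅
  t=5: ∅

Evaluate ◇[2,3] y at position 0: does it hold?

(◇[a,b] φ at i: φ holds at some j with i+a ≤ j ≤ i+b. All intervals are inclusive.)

True

Check y at each j in [2,3]:
  j=2: true
  j=3: true
Found at j=2 → formula holds.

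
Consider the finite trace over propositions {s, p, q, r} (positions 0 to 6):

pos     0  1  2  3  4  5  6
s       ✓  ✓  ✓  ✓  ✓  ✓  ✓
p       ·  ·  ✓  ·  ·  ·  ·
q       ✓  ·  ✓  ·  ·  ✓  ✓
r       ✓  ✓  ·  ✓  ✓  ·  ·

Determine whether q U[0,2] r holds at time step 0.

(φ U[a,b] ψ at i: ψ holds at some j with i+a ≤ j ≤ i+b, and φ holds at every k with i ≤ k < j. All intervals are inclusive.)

Yes

Need some j in [0,2] with r, and q at every k in [0,j-1].
  j=0: r holds; no prefix to check → satisfied.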